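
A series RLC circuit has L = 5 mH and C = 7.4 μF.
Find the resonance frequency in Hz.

Step 1 — Resonance condition Im(Z)=0 gives ω₀ = 1/√(LC).
Step 2 — ω₀ = 1/√(0.005·7.4e-06) = 5199 rad/s.
Step 3 — f₀ = ω₀/(2π) = 827.4 Hz.

f₀ = 827.4 Hz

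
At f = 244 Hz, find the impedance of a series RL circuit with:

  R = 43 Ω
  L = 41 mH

Step 1 — Angular frequency: ω = 2π·f = 2π·244 = 1533 rad/s.
Step 2 — Component impedances:
  R: Z = R = 43 Ω
  L: Z = jωL = j·1533·0.041 = 0 + j62.86 Ω
Step 3 — Series combination: Z_total = R + L = 43 + j62.86 Ω = 76.16∠55.6° Ω.

Z = 43 + j62.86 Ω = 76.16∠55.6° Ω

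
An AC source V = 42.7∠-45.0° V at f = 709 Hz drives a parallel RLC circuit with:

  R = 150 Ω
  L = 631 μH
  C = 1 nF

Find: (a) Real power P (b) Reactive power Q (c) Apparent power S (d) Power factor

Step 1 — Angular frequency: ω = 2π·f = 2π·709 = 4455 rad/s.
Step 2 — Component impedances:
  R: Z = R = 150 Ω
  L: Z = jωL = j·4455·0.000631 = 0 + j2.811 Ω
  C: Z = 1/(jωC) = -j/(ω·C) = 0 - j2.245e+05 Ω
Step 3 — Parallel combination: 1/Z_total = 1/R + 1/L + 1/C; Z_total = 0.05266 + j2.81 Ω = 2.811∠88.9° Ω.
Step 4 — Source phasor: V = 42.7∠-45.0° V = 30.19 - j30.19 V.
Step 5 — Current: I = V / Z = -10.54 - j10.94 A = 15.19∠-133.9° A.
Step 6 — Complex power: S = V·I* = 12.16 + j648.6 VA.
Step 7 — Real power: P = Re(S) = 12.16 W.
Step 8 — Reactive power: Q = Im(S) = 648.6 VAR.
Step 9 — Apparent power: |S| = 648.7 VA.
Step 10 — Power factor: PF = P/|S| = 0.01874 (lagging).

(a) P = 12.16 W  (b) Q = 648.6 VAR  (c) S = 648.7 VA  (d) PF = 0.01874 (lagging)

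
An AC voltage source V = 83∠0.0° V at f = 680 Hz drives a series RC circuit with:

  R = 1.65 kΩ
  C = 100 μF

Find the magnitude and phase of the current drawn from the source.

Step 1 — Angular frequency: ω = 2π·f = 2π·680 = 4273 rad/s.
Step 2 — Component impedances:
  R: Z = R = 1650 Ω
  C: Z = 1/(jωC) = -j/(ω·C) = 0 - j2.341 Ω
Step 3 — Series combination: Z_total = R + C = 1650 - j2.341 Ω = 1650∠-0.1° Ω.
Step 4 — Source phasor: V = 83∠0.0° V = 83 V.
Step 5 — Ohm's law: I = V / Z_total = (83) / (1650 - j2.341) = 0.0503 + j7.135e-05 A.
Step 6 — Convert to polar: |I| = 0.0503 A, ∠I = 0.1°.

I = 0.0503∠0.1° A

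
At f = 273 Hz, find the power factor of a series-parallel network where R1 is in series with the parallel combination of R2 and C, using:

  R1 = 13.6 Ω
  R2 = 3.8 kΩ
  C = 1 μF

Step 1 — Angular frequency: ω = 2π·f = 2π·273 = 1715 rad/s.
Step 2 — Component impedances:
  R1: Z = R = 13.6 Ω
  R2: Z = R = 3800 Ω
  C: Z = 1/(jωC) = -j/(ω·C) = 0 - j583 Ω
Step 3 — Parallel branch: R2 || C = 1/(1/R2 + 1/C) = 87.38 - j569.6 Ω.
Step 4 — Series with R1: Z_total = R1 + (R2 || C) = 101 - j569.6 Ω = 578.5∠-79.9° Ω.
Step 5 — Power factor: PF = cos(φ) = Re(Z)/|Z| = 101/578.5 = 0.1746.
Step 6 — Type: Im(Z) = -569.6 ⇒ leading (phase φ = -79.9°).

PF = 0.1746 (leading, φ = -79.9°)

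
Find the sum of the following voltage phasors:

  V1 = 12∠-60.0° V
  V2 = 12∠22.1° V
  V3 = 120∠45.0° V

Step 1 — Convert each phasor to rectangular form:
  V1 = 12·(cos(-60.0°) + j·sin(-60.0°)) = 6 - j10.39 V
  V2 = 12·(cos(22.1°) + j·sin(22.1°)) = 11.12 + j4.515 V
  V3 = 120·(cos(45.0°) + j·sin(45.0°)) = 84.85 + j84.85 V
Step 2 — Sum components: V_total = 102 + j78.98 V.
Step 3 — Convert to polar: |V_total| = 129 V, ∠V_total = 37.8°.

V_total = 129∠37.8° V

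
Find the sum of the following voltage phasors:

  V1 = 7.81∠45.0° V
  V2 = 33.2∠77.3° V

Step 1 — Convert each phasor to rectangular form:
  V1 = 7.81·(cos(45.0°) + j·sin(45.0°)) = 5.523 + j5.523 V
  V2 = 33.2·(cos(77.3°) + j·sin(77.3°)) = 7.299 + j32.39 V
Step 2 — Sum components: V_total = 12.82 + j37.91 V.
Step 3 — Convert to polar: |V_total| = 40.02 V, ∠V_total = 71.3°.

V_total = 40.02∠71.3° V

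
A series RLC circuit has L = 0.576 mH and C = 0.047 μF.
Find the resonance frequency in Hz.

Step 1 — Resonance condition Im(Z)=0 gives ω₀ = 1/√(LC).
Step 2 — ω₀ = 1/√(0.000576·4.7e-08) = 1.922e+05 rad/s.
Step 3 — f₀ = ω₀/(2π) = 3.059e+04 Hz.

f₀ = 3.059e+04 Hz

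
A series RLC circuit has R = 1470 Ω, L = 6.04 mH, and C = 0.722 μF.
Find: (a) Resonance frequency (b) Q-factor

Step 1 — Resonance condition Im(Z)=0 gives ω₀ = 1/√(LC).
Step 2 — ω₀ = 1/√(0.00604·7.22e-07) = 1.514e+04 rad/s.
Step 3 — f₀ = ω₀/(2π) = 2410 Hz.
Step 4 — Series Q: Q = ω₀L/R = 1.514e+04·0.00604/1470 = 0.06222.

(a) f₀ = 2410 Hz  (b) Q = 0.06222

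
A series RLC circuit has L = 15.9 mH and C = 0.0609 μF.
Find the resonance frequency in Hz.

Step 1 — Resonance condition Im(Z)=0 gives ω₀ = 1/√(LC).
Step 2 — ω₀ = 1/√(0.0159·6.09e-08) = 3.214e+04 rad/s.
Step 3 — f₀ = ω₀/(2π) = 5115 Hz.

f₀ = 5115 Hz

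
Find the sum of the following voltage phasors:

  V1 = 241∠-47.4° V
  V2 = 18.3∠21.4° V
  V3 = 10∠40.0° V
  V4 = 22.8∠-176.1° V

Step 1 — Convert each phasor to rectangular form:
  V1 = 241·(cos(-47.4°) + j·sin(-47.4°)) = 163.1 - j177.4 V
  V2 = 18.3·(cos(21.4°) + j·sin(21.4°)) = 17.04 + j6.677 V
  V3 = 10·(cos(40.0°) + j·sin(40.0°)) = 7.66 + j6.428 V
  V4 = 22.8·(cos(-176.1°) + j·sin(-176.1°)) = -22.75 - j1.551 V
Step 2 — Sum components: V_total = 165.1 - j165.8 V.
Step 3 — Convert to polar: |V_total| = 234 V, ∠V_total = -45.1°.

V_total = 234∠-45.1° V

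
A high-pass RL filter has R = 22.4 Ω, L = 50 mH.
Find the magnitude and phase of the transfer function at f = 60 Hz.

Step 1 — Angular frequency: ω = 2π·60 = 377 rad/s.
Step 2 — Transfer function: H(jω) = jωL/(R + jωL).
Step 3 — Numerator jωL = j·18.85; denominator R + jωL = 22.4 + j18.85.
Step 4 — H = 0.4146 + j0.4926.
Step 5 — Magnitude: |H| = 0.6439 (-3.8 dB); phase: φ = 49.9°.

|H| = 0.6439 (-3.8 dB), φ = 49.9°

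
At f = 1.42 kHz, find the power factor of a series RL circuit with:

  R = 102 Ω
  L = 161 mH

Step 1 — Angular frequency: ω = 2π·f = 2π·1420 = 8922 rad/s.
Step 2 — Component impedances:
  R: Z = R = 102 Ω
  L: Z = jωL = j·8922·0.161 = 0 + j1436 Ω
Step 3 — Series combination: Z_total = R + L = 102 + j1436 Ω = 1440∠85.9° Ω.
Step 4 — Power factor: PF = cos(φ) = Re(Z)/|Z| = 102/1440 = 0.07083.
Step 5 — Type: Im(Z) = 1436 ⇒ lagging (phase φ = 85.9°).

PF = 0.07083 (lagging, φ = 85.9°)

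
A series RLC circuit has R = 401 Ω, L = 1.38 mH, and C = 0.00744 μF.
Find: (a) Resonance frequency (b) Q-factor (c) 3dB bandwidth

Step 1 — Resonance: ω₀ = 1/√(LC) = 1/√(0.00138·7.44e-09) = 3.121e+05 rad/s.
Step 2 — f₀ = ω₀/(2π) = 4.967e+04 Hz.
Step 3 — Series Q: Q = ω₀L/R = 3.121e+05·0.00138/401 = 1.074.
Step 4 — Bandwidth: Δω = ω₀/Q = 2.906e+05 rad/s; BW = Δω/(2π) = 4.625e+04 Hz.

(a) f₀ = 4.967e+04 Hz  (b) Q = 1.074  (c) BW = 4.625e+04 Hz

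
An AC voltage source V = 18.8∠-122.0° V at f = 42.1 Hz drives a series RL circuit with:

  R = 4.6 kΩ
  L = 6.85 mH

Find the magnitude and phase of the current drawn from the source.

Step 1 — Angular frequency: ω = 2π·f = 2π·42.1 = 264.5 rad/s.
Step 2 — Component impedances:
  R: Z = R = 4600 Ω
  L: Z = jωL = j·264.5·0.00685 = 0 + j1.812 Ω
Step 3 — Series combination: Z_total = R + L = 4600 + j1.812 Ω = 4600∠0.0° Ω.
Step 4 — Source phasor: V = 18.8∠-122.0° V = -9.962 - j15.94 V.
Step 5 — Ohm's law: I = V / Z_total = (-9.962 - j15.94) / (4600 + j1.812) = -0.002167 - j0.003465 A.
Step 6 — Convert to polar: |I| = 0.004087 A, ∠I = -122.0°.

I = 0.004087∠-122.0° A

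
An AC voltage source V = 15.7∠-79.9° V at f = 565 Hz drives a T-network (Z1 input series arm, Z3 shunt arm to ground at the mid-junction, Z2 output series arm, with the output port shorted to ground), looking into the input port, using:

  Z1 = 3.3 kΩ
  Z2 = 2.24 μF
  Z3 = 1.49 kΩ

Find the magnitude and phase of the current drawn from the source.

Step 1 — Angular frequency: ω = 2π·f = 2π·565 = 3550 rad/s.
Step 2 — Component impedances:
  Z1: Z = R = 3300 Ω
  Z2: Z = 1/(jωC) = -j/(ω·C) = 0 - j125.8 Ω
  Z3: Z = R = 1490 Ω
Step 3 — With the output port shorted to ground, the output series arm Z2 runs from the junction to ground; the shunt arm Z3 also runs from the junction to ground. They appear in parallel: Z3 || Z2 = 10.54 - j124.9 Ω.
Step 4 — Series with input arm Z1: Z_in = Z1 + (Z3 || Z2) = 3311 - j124.9 Ω = 3313∠-2.2° Ω.
Step 5 — Source phasor: V = 15.7∠-79.9° V = 2.753 - j15.46 V.
Step 6 — Ohm's law: I = V / Z_total = (2.753 - j15.46) / (3311 - j124.9) = 0.001006 - j0.004631 A.
Step 7 — Convert to polar: |I| = 0.004739 A, ∠I = -77.7°.

I = 0.004739∠-77.7° A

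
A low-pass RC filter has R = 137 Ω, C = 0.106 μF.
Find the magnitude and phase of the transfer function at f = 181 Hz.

Step 1 — Angular frequency: ω = 2π·181 = 1137 rad/s.
Step 2 — Transfer function: H(jω) = 1/(1 + jωRC).
Step 3 — Denominator: 1 + jωRC = 1 + j·1137·137·1.06e-07 = 1 + j0.01652.
Step 4 — H = 0.9997 - j0.01651.
Step 5 — Magnitude: |H| = 0.9999 (-0.0 dB); phase: φ = -0.9°.

|H| = 0.9999 (-0.0 dB), φ = -0.9°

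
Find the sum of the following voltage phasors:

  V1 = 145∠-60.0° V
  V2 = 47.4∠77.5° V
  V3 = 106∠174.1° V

Step 1 — Convert each phasor to rectangular form:
  V1 = 145·(cos(-60.0°) + j·sin(-60.0°)) = 72.5 - j125.6 V
  V2 = 47.4·(cos(77.5°) + j·sin(77.5°)) = 10.26 + j46.28 V
  V3 = 106·(cos(174.1°) + j·sin(174.1°)) = -105.4 + j10.9 V
Step 2 — Sum components: V_total = -22.68 - j68.4 V.
Step 3 — Convert to polar: |V_total| = 72.06 V, ∠V_total = -108.3°.

V_total = 72.06∠-108.3° V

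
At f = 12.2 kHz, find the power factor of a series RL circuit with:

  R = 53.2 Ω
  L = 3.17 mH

Step 1 — Angular frequency: ω = 2π·f = 2π·1.22e+04 = 7.665e+04 rad/s.
Step 2 — Component impedances:
  R: Z = R = 53.2 Ω
  L: Z = jωL = j·7.665e+04·0.00317 = 0 + j243 Ω
Step 3 — Series combination: Z_total = R + L = 53.2 + j243 Ω = 248.8∠77.7° Ω.
Step 4 — Power factor: PF = cos(φ) = Re(Z)/|Z| = 53.2/248.75 = 0.2139.
Step 5 — Type: Im(Z) = 243 ⇒ lagging (phase φ = 77.7°).

PF = 0.2139 (lagging, φ = 77.7°)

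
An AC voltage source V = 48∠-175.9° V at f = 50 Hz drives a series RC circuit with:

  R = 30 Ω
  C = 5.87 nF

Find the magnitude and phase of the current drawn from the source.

Step 1 — Angular frequency: ω = 2π·f = 2π·50 = 314.2 rad/s.
Step 2 — Component impedances:
  R: Z = R = 30 Ω
  C: Z = 1/(jωC) = -j/(ω·C) = 0 - j5.423e+05 Ω
Step 3 — Series combination: Z_total = R + C = 30 - j5.423e+05 Ω = 5.423e+05∠-90.0° Ω.
Step 4 — Source phasor: V = 48∠-175.9° V = -47.88 - j3.432 V.
Step 5 — Ohm's law: I = V / Z_total = (-47.88 - j3.432) / (30 - j5.423e+05) = 6.324e-06 - j8.829e-05 A.
Step 6 — Convert to polar: |I| = 8.852e-05 A, ∠I = -85.9°.

I = 8.852e-05∠-85.9° A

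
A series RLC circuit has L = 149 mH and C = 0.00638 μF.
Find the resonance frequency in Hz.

Step 1 — Resonance condition Im(Z)=0 gives ω₀ = 1/√(LC).
Step 2 — ω₀ = 1/√(0.149·6.38e-09) = 3.243e+04 rad/s.
Step 3 — f₀ = ω₀/(2π) = 5162 Hz.

f₀ = 5162 Hz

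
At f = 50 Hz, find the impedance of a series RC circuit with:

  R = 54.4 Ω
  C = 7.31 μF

Step 1 — Angular frequency: ω = 2π·f = 2π·50 = 314.2 rad/s.
Step 2 — Component impedances:
  R: Z = R = 54.4 Ω
  C: Z = 1/(jωC) = -j/(ω·C) = 0 - j435.4 Ω
Step 3 — Series combination: Z_total = R + C = 54.4 - j435.4 Ω = 438.8∠-82.9° Ω.

Z = 54.4 - j435.4 Ω = 438.8∠-82.9° Ω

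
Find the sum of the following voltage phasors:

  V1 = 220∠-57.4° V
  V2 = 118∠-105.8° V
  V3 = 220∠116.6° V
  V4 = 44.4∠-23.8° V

Step 1 — Convert each phasor to rectangular form:
  V1 = 220·(cos(-57.4°) + j·sin(-57.4°)) = 118.5 - j185.3 V
  V2 = 118·(cos(-105.8°) + j·sin(-105.8°)) = -32.13 - j113.5 V
  V3 = 220·(cos(116.6°) + j·sin(116.6°)) = -98.51 + j196.7 V
  V4 = 44.4·(cos(-23.8°) + j·sin(-23.8°)) = 40.62 - j17.92 V
Step 2 — Sum components: V_total = 28.52 - j120.1 V.
Step 3 — Convert to polar: |V_total| = 123.4 V, ∠V_total = -76.6°.

V_total = 123.4∠-76.6° V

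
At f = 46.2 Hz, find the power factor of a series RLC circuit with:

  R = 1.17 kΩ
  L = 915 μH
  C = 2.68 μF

Step 1 — Angular frequency: ω = 2π·f = 2π·46.2 = 290.3 rad/s.
Step 2 — Component impedances:
  R: Z = R = 1170 Ω
  L: Z = jωL = j·290.3·0.000915 = 0 + j0.2656 Ω
  C: Z = 1/(jωC) = -j/(ω·C) = 0 - j1285 Ω
Step 3 — Series combination: Z_total = R + L + C = 1170 - j1285 Ω = 1738∠-47.7° Ω.
Step 4 — Power factor: PF = cos(φ) = Re(Z)/|Z| = 1170/1738 = 0.6732.
Step 5 — Type: Im(Z) = -1285 ⇒ leading (phase φ = -47.7°).

PF = 0.6732 (leading, φ = -47.7°)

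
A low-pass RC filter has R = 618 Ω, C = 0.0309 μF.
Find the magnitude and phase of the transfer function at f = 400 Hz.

Step 1 — Angular frequency: ω = 2π·400 = 2513 rad/s.
Step 2 — Transfer function: H(jω) = 1/(1 + jωRC).
Step 3 — Denominator: 1 + jωRC = 1 + j·2513·618·3.09e-08 = 1 + j0.04799.
Step 4 — H = 0.9977 - j0.04788.
Step 5 — Magnitude: |H| = 0.9989 (-0.0 dB); phase: φ = -2.7°.

|H| = 0.9989 (-0.0 dB), φ = -2.7°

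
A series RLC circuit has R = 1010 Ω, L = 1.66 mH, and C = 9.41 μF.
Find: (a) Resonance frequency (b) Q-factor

Step 1 — Resonance condition Im(Z)=0 gives ω₀ = 1/√(LC).
Step 2 — ω₀ = 1/√(0.00166·9.41e-06) = 8001 rad/s.
Step 3 — f₀ = ω₀/(2π) = 1273 Hz.
Step 4 — Series Q: Q = ω₀L/R = 8001·0.00166/1010 = 0.01315.

(a) f₀ = 1273 Hz  (b) Q = 0.01315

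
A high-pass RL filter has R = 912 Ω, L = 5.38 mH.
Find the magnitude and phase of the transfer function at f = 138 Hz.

Step 1 — Angular frequency: ω = 2π·138 = 867.1 rad/s.
Step 2 — Transfer function: H(jω) = jωL/(R + jωL).
Step 3 — Numerator jωL = j·4.665; denominator R + jωL = 912 + j4.665.
Step 4 — H = 2.616e-05 + j0.005115.
Step 5 — Magnitude: |H| = 0.005115 (-45.8 dB); phase: φ = 89.7°.

|H| = 0.005115 (-45.8 dB), φ = 89.7°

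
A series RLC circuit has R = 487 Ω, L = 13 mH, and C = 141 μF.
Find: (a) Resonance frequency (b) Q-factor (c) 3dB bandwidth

Step 1 — Resonance: ω₀ = 1/√(LC) = 1/√(0.013·0.000141) = 738.6 rad/s.
Step 2 — f₀ = ω₀/(2π) = 117.6 Hz.
Step 3 — Series Q: Q = ω₀L/R = 738.6·0.013/487 = 0.01972.
Step 4 — Bandwidth: Δω = ω₀/Q = 3.746e+04 rad/s; BW = Δω/(2π) = 5962 Hz.

(a) f₀ = 117.6 Hz  (b) Q = 0.01972  (c) BW = 5962 Hz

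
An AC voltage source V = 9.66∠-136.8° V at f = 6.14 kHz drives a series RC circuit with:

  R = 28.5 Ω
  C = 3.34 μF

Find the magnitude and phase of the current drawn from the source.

Step 1 — Angular frequency: ω = 2π·f = 2π·6140 = 3.858e+04 rad/s.
Step 2 — Component impedances:
  R: Z = R = 28.5 Ω
  C: Z = 1/(jωC) = -j/(ω·C) = 0 - j7.761 Ω
Step 3 — Series combination: Z_total = R + C = 28.5 - j7.761 Ω = 29.54∠-15.2° Ω.
Step 4 — Source phasor: V = 9.66∠-136.8° V = -7.042 - j6.613 V.
Step 5 — Ohm's law: I = V / Z_total = (-7.042 - j6.613) / (28.5 - j7.761) = -0.1712 - j0.2786 A.
Step 6 — Convert to polar: |I| = 0.327 A, ∠I = -121.6°.

I = 0.327∠-121.6° A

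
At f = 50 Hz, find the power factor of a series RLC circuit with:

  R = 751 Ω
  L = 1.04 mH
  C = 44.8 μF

Step 1 — Angular frequency: ω = 2π·f = 2π·50 = 314.2 rad/s.
Step 2 — Component impedances:
  R: Z = R = 751 Ω
  L: Z = jωL = j·314.2·0.00104 = 0 + j0.3267 Ω
  C: Z = 1/(jωC) = -j/(ω·C) = 0 - j71.05 Ω
Step 3 — Series combination: Z_total = R + L + C = 751 - j70.72 Ω = 754.3∠-5.4° Ω.
Step 4 — Power factor: PF = cos(φ) = Re(Z)/|Z| = 751/754.3 = 0.9956.
Step 5 — Type: Im(Z) = -70.72 ⇒ leading (phase φ = -5.4°).

PF = 0.9956 (leading, φ = -5.4°)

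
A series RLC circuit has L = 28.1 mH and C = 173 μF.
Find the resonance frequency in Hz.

Step 1 — Resonance condition Im(Z)=0 gives ω₀ = 1/√(LC).
Step 2 — ω₀ = 1/√(0.0281·0.000173) = 453.5 rad/s.
Step 3 — f₀ = ω₀/(2π) = 72.18 Hz.

f₀ = 72.18 Hz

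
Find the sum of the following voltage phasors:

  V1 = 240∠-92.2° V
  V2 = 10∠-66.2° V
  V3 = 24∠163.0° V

Step 1 — Convert each phasor to rectangular form:
  V1 = 240·(cos(-92.2°) + j·sin(-92.2°)) = -9.213 - j239.8 V
  V2 = 10·(cos(-66.2°) + j·sin(-66.2°)) = 4.035 - j9.15 V
  V3 = 24·(cos(163.0°) + j·sin(163.0°)) = -22.95 + j7.017 V
Step 2 — Sum components: V_total = -28.13 - j242 V.
Step 3 — Convert to polar: |V_total| = 243.6 V, ∠V_total = -96.6°.

V_total = 243.6∠-96.6° V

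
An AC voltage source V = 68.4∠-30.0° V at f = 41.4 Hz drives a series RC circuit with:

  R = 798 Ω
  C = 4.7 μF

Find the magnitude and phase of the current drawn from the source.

Step 1 — Angular frequency: ω = 2π·f = 2π·41.4 = 260.1 rad/s.
Step 2 — Component impedances:
  R: Z = R = 798 Ω
  C: Z = 1/(jωC) = -j/(ω·C) = 0 - j817.9 Ω
Step 3 — Series combination: Z_total = R + C = 798 - j817.9 Ω = 1143∠-45.7° Ω.
Step 4 — Source phasor: V = 68.4∠-30.0° V = 59.24 - j34.2 V.
Step 5 — Ohm's law: I = V / Z_total = (59.24 - j34.2) / (798 - j817.9) = 0.05762 + j0.0162 A.
Step 6 — Convert to polar: |I| = 0.05986 A, ∠I = 15.7°.

I = 0.05986∠15.7° A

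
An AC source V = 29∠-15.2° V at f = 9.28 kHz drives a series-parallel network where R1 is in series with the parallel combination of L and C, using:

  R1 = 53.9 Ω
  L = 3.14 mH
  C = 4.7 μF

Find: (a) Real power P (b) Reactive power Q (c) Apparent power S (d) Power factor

Step 1 — Angular frequency: ω = 2π·f = 2π·9280 = 5.831e+04 rad/s.
Step 2 — Component impedances:
  R1: Z = R = 53.9 Ω
  L: Z = jωL = j·5.831e+04·0.00314 = 0 + j183.1 Ω
  C: Z = 1/(jωC) = -j/(ω·C) = 0 - j3.649 Ω
Step 3 — Parallel branch: L || C = 1/(1/L + 1/C) = 0 - j3.723 Ω.
Step 4 — Series with R1: Z_total = R1 + (L || C) = 53.9 - j3.723 Ω = 54.03∠-4.0° Ω.
Step 5 — Source phasor: V = 29∠-15.2° V = 27.99 - j7.603 V.
Step 6 — Current: I = V / Z = 0.5264 - j0.1047 A = 0.5368∠-11.2° A.
Step 7 — Complex power: S = V·I* = 15.53 - j1.073 VA.
Step 8 — Real power: P = Re(S) = 15.53 W.
Step 9 — Reactive power: Q = Im(S) = -1.073 VAR.
Step 10 — Apparent power: |S| = 15.57 VA.
Step 11 — Power factor: PF = P/|S| = 0.9976 (leading).

(a) P = 15.53 W  (b) Q = -1.073 VAR  (c) S = 15.57 VA  (d) PF = 0.9976 (leading)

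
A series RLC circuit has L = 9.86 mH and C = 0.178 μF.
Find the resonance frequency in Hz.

Step 1 — Resonance condition Im(Z)=0 gives ω₀ = 1/√(LC).
Step 2 — ω₀ = 1/√(0.00986·1.78e-07) = 2.387e+04 rad/s.
Step 3 — f₀ = ω₀/(2π) = 3799 Hz.

f₀ = 3799 Hz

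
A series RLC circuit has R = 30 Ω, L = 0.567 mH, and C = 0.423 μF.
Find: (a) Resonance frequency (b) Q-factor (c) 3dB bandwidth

Step 1 — Resonance: ω₀ = 1/√(LC) = 1/√(0.000567·4.23e-07) = 6.457e+04 rad/s.
Step 2 — f₀ = ω₀/(2π) = 1.028e+04 Hz.
Step 3 — Series Q: Q = ω₀L/R = 6.457e+04·0.000567/30 = 1.22.
Step 4 — Bandwidth: Δω = ω₀/Q = 5.291e+04 rad/s; BW = Δω/(2π) = 8421 Hz.

(a) f₀ = 1.028e+04 Hz  (b) Q = 1.22  (c) BW = 8421 Hz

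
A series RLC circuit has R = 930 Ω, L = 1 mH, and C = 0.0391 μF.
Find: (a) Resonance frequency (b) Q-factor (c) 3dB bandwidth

Step 1 — Resonance: ω₀ = 1/√(LC) = 1/√(0.001·3.91e-08) = 1.599e+05 rad/s.
Step 2 — f₀ = ω₀/(2π) = 2.545e+04 Hz.
Step 3 — Series Q: Q = ω₀L/R = 1.599e+05·0.001/930 = 0.172.
Step 4 — Bandwidth: Δω = ω₀/Q = 9.3e+05 rad/s; BW = Δω/(2π) = 1.48e+05 Hz.

(a) f₀ = 2.545e+04 Hz  (b) Q = 0.172  (c) BW = 1.48e+05 Hz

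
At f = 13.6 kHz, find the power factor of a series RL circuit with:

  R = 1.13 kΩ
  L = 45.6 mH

Step 1 — Angular frequency: ω = 2π·f = 2π·1.36e+04 = 8.545e+04 rad/s.
Step 2 — Component impedances:
  R: Z = R = 1130 Ω
  L: Z = jωL = j·8.545e+04·0.0456 = 0 + j3897 Ω
Step 3 — Series combination: Z_total = R + L = 1130 + j3897 Ω = 4057∠73.8° Ω.
Step 4 — Power factor: PF = cos(φ) = Re(Z)/|Z| = 1130/4057 = 0.2785.
Step 5 — Type: Im(Z) = 3897 ⇒ lagging (phase φ = 73.8°).

PF = 0.2785 (lagging, φ = 73.8°)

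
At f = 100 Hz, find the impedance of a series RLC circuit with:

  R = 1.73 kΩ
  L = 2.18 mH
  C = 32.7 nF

Step 1 — Angular frequency: ω = 2π·f = 2π·100 = 628.3 rad/s.
Step 2 — Component impedances:
  R: Z = R = 1730 Ω
  L: Z = jωL = j·628.3·0.00218 = 0 + j1.37 Ω
  C: Z = 1/(jωC) = -j/(ω·C) = 0 - j4.867e+04 Ω
Step 3 — Series combination: Z_total = R + L + C = 1730 - j4.867e+04 Ω = 4.87e+04∠-88.0° Ω.

Z = 1730 - j4.867e+04 Ω = 4.87e+04∠-88.0° Ω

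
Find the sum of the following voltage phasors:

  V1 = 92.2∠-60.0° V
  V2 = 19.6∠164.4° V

Step 1 — Convert each phasor to rectangular form:
  V1 = 92.2·(cos(-60.0°) + j·sin(-60.0°)) = 46.1 - j79.85 V
  V2 = 19.6·(cos(164.4°) + j·sin(164.4°)) = -18.88 + j5.271 V
Step 2 — Sum components: V_total = 27.22 - j74.58 V.
Step 3 — Convert to polar: |V_total| = 79.39 V, ∠V_total = -69.9°.

V_total = 79.39∠-69.9° V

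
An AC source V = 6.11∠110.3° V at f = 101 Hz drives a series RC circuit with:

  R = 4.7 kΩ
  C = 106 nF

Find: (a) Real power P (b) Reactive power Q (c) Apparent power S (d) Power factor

Step 1 — Angular frequency: ω = 2π·f = 2π·101 = 634.6 rad/s.
Step 2 — Component impedances:
  R: Z = R = 4700 Ω
  C: Z = 1/(jωC) = -j/(ω·C) = 0 - j1.487e+04 Ω
Step 3 — Series combination: Z_total = R + C = 4700 - j1.487e+04 Ω = 1.559e+04∠-72.5° Ω.
Step 4 — Source phasor: V = 6.11∠110.3° V = -2.12 + j5.731 V.
Step 5 — Current: I = V / Z = -0.0003914 - j1.884e-05 A = 0.0003919∠-177.2° A.
Step 6 — Complex power: S = V·I* = 0.0007218 - j0.002283 VA.
Step 7 — Real power: P = Re(S) = 0.0007218 W.
Step 8 — Reactive power: Q = Im(S) = -0.002283 VAR.
Step 9 — Apparent power: |S| = 0.002394 VA.
Step 10 — Power factor: PF = P/|S| = 0.3015 (leading).

(a) P = 0.0007218 W  (b) Q = -0.002283 VAR  (c) S = 0.002394 VA  (d) PF = 0.3015 (leading)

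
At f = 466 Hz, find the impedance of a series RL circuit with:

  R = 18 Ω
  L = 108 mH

Step 1 — Angular frequency: ω = 2π·f = 2π·466 = 2928 rad/s.
Step 2 — Component impedances:
  R: Z = R = 18 Ω
  L: Z = jωL = j·2928·0.108 = 0 + j316.2 Ω
Step 3 — Series combination: Z_total = R + L = 18 + j316.2 Ω = 316.7∠86.7° Ω.

Z = 18 + j316.2 Ω = 316.7∠86.7° Ω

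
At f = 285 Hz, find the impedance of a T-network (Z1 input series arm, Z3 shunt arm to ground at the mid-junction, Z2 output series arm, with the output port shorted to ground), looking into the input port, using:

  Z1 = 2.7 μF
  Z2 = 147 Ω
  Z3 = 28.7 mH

Step 1 — Angular frequency: ω = 2π·f = 2π·285 = 1791 rad/s.
Step 2 — Component impedances:
  Z1: Z = 1/(jωC) = -j/(ω·C) = 0 - j206.8 Ω
  Z2: Z = R = 147 Ω
  Z3: Z = jωL = j·1791·0.0287 = 0 + j51.39 Ω
Step 3 — With the output port shorted to ground, the output series arm Z2 runs from the junction to ground; the shunt arm Z3 also runs from the junction to ground. They appear in parallel: Z3 || Z2 = 16.01 + j45.8 Ω.
Step 4 — Series with input arm Z1: Z_in = Z1 + (Z3 || Z2) = 16.01 - j161 Ω = 161.8∠-84.3° Ω.

Z = 16.01 - j161 Ω = 161.8∠-84.3° Ω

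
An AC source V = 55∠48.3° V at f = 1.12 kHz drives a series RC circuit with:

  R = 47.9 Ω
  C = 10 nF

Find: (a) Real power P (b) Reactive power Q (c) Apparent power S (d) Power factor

Step 1 — Angular frequency: ω = 2π·f = 2π·1120 = 7037 rad/s.
Step 2 — Component impedances:
  R: Z = R = 47.9 Ω
  C: Z = 1/(jωC) = -j/(ω·C) = 0 - j1.421e+04 Ω
Step 3 — Series combination: Z_total = R + C = 47.9 - j1.421e+04 Ω = 1.421e+04∠-89.8° Ω.
Step 4 — Source phasor: V = 55∠48.3° V = 36.59 + j41.07 V.
Step 5 — Current: I = V / Z = -0.002881 + j0.002584 A = 0.00387∠138.1° A.
Step 6 — Complex power: S = V·I* = 0.0007175 - j0.2129 VA.
Step 7 — Real power: P = Re(S) = 0.0007175 W.
Step 8 — Reactive power: Q = Im(S) = -0.2129 VAR.
Step 9 — Apparent power: |S| = 0.2129 VA.
Step 10 — Power factor: PF = P/|S| = 0.003371 (leading).

(a) P = 0.0007175 W  (b) Q = -0.2129 VAR  (c) S = 0.2129 VA  (d) PF = 0.003371 (leading)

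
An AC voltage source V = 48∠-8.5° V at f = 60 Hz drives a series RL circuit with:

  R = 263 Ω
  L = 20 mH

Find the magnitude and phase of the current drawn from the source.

Step 1 — Angular frequency: ω = 2π·f = 2π·60 = 377 rad/s.
Step 2 — Component impedances:
  R: Z = R = 263 Ω
  L: Z = jωL = j·377·0.02 = 0 + j7.54 Ω
Step 3 — Series combination: Z_total = R + L = 263 + j7.54 Ω = 263.1∠1.6° Ω.
Step 4 — Source phasor: V = 48∠-8.5° V = 47.47 - j7.095 V.
Step 5 — Ohm's law: I = V / Z_total = (47.47 - j7.095) / (263 + j7.54) = 0.1796 - j0.03213 A.
Step 6 — Convert to polar: |I| = 0.1824 A, ∠I = -10.1°.

I = 0.1824∠-10.1° A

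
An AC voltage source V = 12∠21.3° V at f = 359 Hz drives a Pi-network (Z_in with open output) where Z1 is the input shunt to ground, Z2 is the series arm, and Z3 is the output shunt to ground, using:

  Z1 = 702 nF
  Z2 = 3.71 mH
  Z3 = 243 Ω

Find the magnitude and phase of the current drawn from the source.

Step 1 — Angular frequency: ω = 2π·f = 2π·359 = 2256 rad/s.
Step 2 — Component impedances:
  Z1: Z = 1/(jωC) = -j/(ω·C) = 0 - j631.5 Ω
  Z2: Z = jωL = j·2256·0.00371 = 0 + j8.369 Ω
  Z3: Z = R = 243 Ω
Step 3 — With open output, the series arm Z2 and the output shunt Z3 appear in series to ground: Z2 + Z3 = 243 + j8.369 Ω.
Step 4 — Parallel with input shunt Z1: Z_in = Z1 || (Z2 + Z3) = 216.6 - j75.99 Ω = 229.6∠-19.3° Ω.
Step 5 — Source phasor: V = 12∠21.3° V = 11.18 + j4.359 V.
Step 6 — Ohm's law: I = V / Z_total = (11.18 + j4.359) / (216.6 - j75.99) = 0.03967 + j0.03404 A.
Step 7 — Convert to polar: |I| = 0.05227 A, ∠I = 40.6°.

I = 0.05227∠40.6° A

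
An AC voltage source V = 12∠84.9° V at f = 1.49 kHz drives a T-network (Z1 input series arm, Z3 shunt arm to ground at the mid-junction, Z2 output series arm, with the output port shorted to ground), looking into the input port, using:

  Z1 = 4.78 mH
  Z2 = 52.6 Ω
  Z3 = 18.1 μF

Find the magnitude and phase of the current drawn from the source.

Step 1 — Angular frequency: ω = 2π·f = 2π·1490 = 9362 rad/s.
Step 2 — Component impedances:
  Z1: Z = jωL = j·9362·0.00478 = 0 + j44.75 Ω
  Z2: Z = R = 52.6 Ω
  Z3: Z = 1/(jωC) = -j/(ω·C) = 0 - j5.901 Ω
Step 3 — With the output port shorted to ground, the output series arm Z2 runs from the junction to ground; the shunt arm Z3 also runs from the junction to ground. They appear in parallel: Z3 || Z2 = 0.6539 - j5.828 Ω.
Step 4 — Series with input arm Z1: Z_in = Z1 + (Z3 || Z2) = 0.6539 + j38.92 Ω = 38.93∠89.0° Ω.
Step 5 — Source phasor: V = 12∠84.9° V = 1.067 + j11.95 V.
Step 6 — Ohm's law: I = V / Z_total = (1.067 + j11.95) / (0.6539 + j38.92) = 0.3075 - j0.02224 A.
Step 7 — Convert to polar: |I| = 0.3083 A, ∠I = -4.1°.

I = 0.3083∠-4.1° A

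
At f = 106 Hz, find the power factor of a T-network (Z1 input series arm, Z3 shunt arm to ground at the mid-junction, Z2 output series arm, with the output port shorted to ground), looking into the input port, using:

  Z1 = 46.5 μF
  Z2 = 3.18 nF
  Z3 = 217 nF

Step 1 — Angular frequency: ω = 2π·f = 2π·106 = 666 rad/s.
Step 2 — Component impedances:
  Z1: Z = 1/(jωC) = -j/(ω·C) = 0 - j32.29 Ω
  Z2: Z = 1/(jωC) = -j/(ω·C) = 0 - j4.722e+05 Ω
  Z3: Z = 1/(jωC) = -j/(ω·C) = 0 - j6919 Ω
Step 3 — With the output port shorted to ground, the output series arm Z2 runs from the junction to ground; the shunt arm Z3 also runs from the junction to ground. They appear in parallel: Z3 || Z2 = 0 - j6819 Ω.
Step 4 — Series with input arm Z1: Z_in = Z1 + (Z3 || Z2) = 0 - j6852 Ω = 6852∠-90.0° Ω.
Step 5 — Power factor: PF = cos(φ) = Re(Z)/|Z| = 0/6852 = 0.
Step 6 — Type: Im(Z) = -6852 ⇒ leading (phase φ = -90.0°).

PF = 0 (leading, φ = -90.0°)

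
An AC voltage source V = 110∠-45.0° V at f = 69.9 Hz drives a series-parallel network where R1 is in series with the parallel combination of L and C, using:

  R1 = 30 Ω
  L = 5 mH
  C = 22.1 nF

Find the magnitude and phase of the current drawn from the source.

Step 1 — Angular frequency: ω = 2π·f = 2π·69.9 = 439.2 rad/s.
Step 2 — Component impedances:
  R1: Z = R = 30 Ω
  L: Z = jωL = j·439.2·0.005 = 0 + j2.196 Ω
  C: Z = 1/(jωC) = -j/(ω·C) = 0 - j1.03e+05 Ω
Step 3 — Parallel branch: L || C = 1/(1/L + 1/C) = 0 + j2.196 Ω.
Step 4 — Series with R1: Z_total = R1 + (L || C) = 30 + j2.196 Ω = 30.08∠4.2° Ω.
Step 5 — Source phasor: V = 110∠-45.0° V = 77.78 - j77.78 V.
Step 6 — Ohm's law: I = V / Z_total = (77.78 - j77.78) / (30 + j2.196) = 2.39 - j2.768 A.
Step 7 — Convert to polar: |I| = 3.657 A, ∠I = -49.2°.

I = 3.657∠-49.2° A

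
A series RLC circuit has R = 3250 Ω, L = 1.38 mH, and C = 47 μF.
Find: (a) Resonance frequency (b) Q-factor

Step 1 — Resonance condition Im(Z)=0 gives ω₀ = 1/√(LC).
Step 2 — ω₀ = 1/√(0.00138·4.7e-05) = 3927 rad/s.
Step 3 — f₀ = ω₀/(2π) = 624.9 Hz.
Step 4 — Series Q: Q = ω₀L/R = 3927·0.00138/3250 = 0.001667.

(a) f₀ = 624.9 Hz  (b) Q = 0.001667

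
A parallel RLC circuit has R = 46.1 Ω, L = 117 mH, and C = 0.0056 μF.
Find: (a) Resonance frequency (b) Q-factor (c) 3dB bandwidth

Step 1 — Resonance: ω₀ = 1/√(LC) = 1/√(0.117·5.6e-09) = 3.907e+04 rad/s.
Step 2 — f₀ = ω₀/(2π) = 6218 Hz.
Step 3 — Parallel Q: Q = R/(ω₀L) = 46.1/(3.907e+04·0.117) = 0.01009.
Step 4 — Bandwidth: Δω = ω₀/Q = 3.874e+06 rad/s; BW = Δω/(2π) = 6.165e+05 Hz.

(a) f₀ = 6218 Hz  (b) Q = 0.01009  (c) BW = 6.165e+05 Hz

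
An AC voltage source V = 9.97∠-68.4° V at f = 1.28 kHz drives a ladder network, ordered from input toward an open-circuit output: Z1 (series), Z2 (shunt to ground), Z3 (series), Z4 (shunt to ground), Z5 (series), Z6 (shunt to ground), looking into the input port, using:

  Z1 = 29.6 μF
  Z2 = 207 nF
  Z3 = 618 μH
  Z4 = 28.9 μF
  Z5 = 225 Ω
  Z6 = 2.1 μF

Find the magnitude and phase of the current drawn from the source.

Step 1 — Angular frequency: ω = 2π·f = 2π·1280 = 8042 rad/s.
Step 2 — Component impedances:
  Z1: Z = 1/(jωC) = -j/(ω·C) = 0 - j4.201 Ω
  Z2: Z = 1/(jωC) = -j/(ω·C) = 0 - j600.7 Ω
  Z3: Z = jωL = j·8042·0.000618 = 0 + j4.97 Ω
  Z4: Z = 1/(jωC) = -j/(ω·C) = 0 - j4.302 Ω
  Z5: Z = R = 225 Ω
  Z6: Z = 1/(jωC) = -j/(ω·C) = 0 - j59.21 Ω
Step 3 — Ladder network (open output): work backward from the far end, alternating series and parallel combinations. Z_in = 0.07637 - j3.511 Ω = 3.511∠-88.8° Ω.
Step 4 — Source phasor: V = 9.97∠-68.4° V = 3.67 - j9.27 V.
Step 5 — Ohm's law: I = V / Z_total = (3.67 - j9.27) / (0.07637 - j3.511) = 2.662 + j0.9876 A.
Step 6 — Convert to polar: |I| = 2.839 A, ∠I = 20.4°.

I = 2.839∠20.4° A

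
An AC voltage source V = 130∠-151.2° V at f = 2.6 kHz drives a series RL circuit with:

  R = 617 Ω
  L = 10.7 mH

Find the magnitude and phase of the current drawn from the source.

Step 1 — Angular frequency: ω = 2π·f = 2π·2600 = 1.634e+04 rad/s.
Step 2 — Component impedances:
  R: Z = R = 617 Ω
  L: Z = jωL = j·1.634e+04·0.0107 = 0 + j174.8 Ω
Step 3 — Series combination: Z_total = R + L = 617 + j174.8 Ω = 641.3∠15.8° Ω.
Step 4 — Source phasor: V = 130∠-151.2° V = -113.9 - j62.63 V.
Step 5 — Ohm's law: I = V / Z_total = (-113.9 - j62.63) / (617 + j174.8) = -0.1975 - j0.04554 A.
Step 6 — Convert to polar: |I| = 0.2027 A, ∠I = -167.0°.

I = 0.2027∠-167.0° A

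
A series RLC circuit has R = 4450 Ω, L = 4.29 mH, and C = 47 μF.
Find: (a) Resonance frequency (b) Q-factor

Step 1 — Resonance condition Im(Z)=0 gives ω₀ = 1/√(LC).
Step 2 — ω₀ = 1/√(0.00429·4.7e-05) = 2227 rad/s.
Step 3 — f₀ = ω₀/(2π) = 354.4 Hz.
Step 4 — Series Q: Q = ω₀L/R = 2227·0.00429/4450 = 0.002147.

(a) f₀ = 354.4 Hz  (b) Q = 0.002147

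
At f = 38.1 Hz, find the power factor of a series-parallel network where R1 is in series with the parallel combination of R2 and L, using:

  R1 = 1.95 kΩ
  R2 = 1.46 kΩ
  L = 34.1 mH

Step 1 — Angular frequency: ω = 2π·f = 2π·38.1 = 239.4 rad/s.
Step 2 — Component impedances:
  R1: Z = R = 1950 Ω
  R2: Z = R = 1460 Ω
  L: Z = jωL = j·239.4·0.0341 = 0 + j8.163 Ω
Step 3 — Parallel branch: R2 || L = 1/(1/R2 + 1/L) = 0.04564 + j8.163 Ω.
Step 4 — Series with R1: Z_total = R1 + (R2 || L) = 1950 + j8.163 Ω = 1950∠0.2° Ω.
Step 5 — Power factor: PF = cos(φ) = Re(Z)/|Z| = 1950/1950 = 1.
Step 6 — Type: Im(Z) = 8.163 ⇒ lagging (phase φ = 0.2°).

PF = 1 (lagging, φ = 0.2°)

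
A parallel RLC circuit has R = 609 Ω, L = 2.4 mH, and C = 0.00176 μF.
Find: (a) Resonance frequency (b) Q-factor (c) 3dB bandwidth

Step 1 — Resonance: ω₀ = 1/√(LC) = 1/√(0.0024·1.76e-09) = 4.866e+05 rad/s.
Step 2 — f₀ = ω₀/(2π) = 7.744e+04 Hz.
Step 3 — Parallel Q: Q = R/(ω₀L) = 609/(4.866e+05·0.0024) = 0.5215.
Step 4 — Bandwidth: Δω = ω₀/Q = 9.33e+05 rad/s; BW = Δω/(2π) = 1.485e+05 Hz.

(a) f₀ = 7.744e+04 Hz  (b) Q = 0.5215  (c) BW = 1.485e+05 Hz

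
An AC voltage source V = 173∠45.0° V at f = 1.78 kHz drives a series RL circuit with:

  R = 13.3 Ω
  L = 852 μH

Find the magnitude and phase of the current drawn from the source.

Step 1 — Angular frequency: ω = 2π·f = 2π·1780 = 1.118e+04 rad/s.
Step 2 — Component impedances:
  R: Z = R = 13.3 Ω
  L: Z = jωL = j·1.118e+04·0.000852 = 0 + j9.529 Ω
Step 3 — Series combination: Z_total = R + L = 13.3 + j9.529 Ω = 16.36∠35.6° Ω.
Step 4 — Source phasor: V = 173∠45.0° V = 122.3 + j122.3 V.
Step 5 — Ohm's law: I = V / Z_total = (122.3 + j122.3) / (13.3 + j9.529) = 10.43 + j1.723 A.
Step 6 — Convert to polar: |I| = 10.57 A, ∠I = 9.4°.

I = 10.57∠9.4° A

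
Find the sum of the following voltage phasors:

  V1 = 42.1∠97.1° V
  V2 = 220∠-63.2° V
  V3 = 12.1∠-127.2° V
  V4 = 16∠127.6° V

Step 1 — Convert each phasor to rectangular form:
  V1 = 42.1·(cos(97.1°) + j·sin(97.1°)) = -5.204 + j41.78 V
  V2 = 220·(cos(-63.2°) + j·sin(-63.2°)) = 99.19 - j196.4 V
  V3 = 12.1·(cos(-127.2°) + j·sin(-127.2°)) = -7.316 - j9.638 V
  V4 = 16·(cos(127.6°) + j·sin(127.6°)) = -9.762 + j12.68 V
Step 2 — Sum components: V_total = 76.91 - j151.6 V.
Step 3 — Convert to polar: |V_total| = 170 V, ∠V_total = -63.1°.

V_total = 170∠-63.1° V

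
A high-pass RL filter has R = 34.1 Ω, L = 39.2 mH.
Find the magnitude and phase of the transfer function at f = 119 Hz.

Step 1 — Angular frequency: ω = 2π·119 = 747.7 rad/s.
Step 2 — Transfer function: H(jω) = jωL/(R + jωL).
Step 3 — Numerator jωL = j·29.31; denominator R + jωL = 34.1 + j29.31.
Step 4 — H = 0.4249 + j0.4943.
Step 5 — Magnitude: |H| = 0.6518 (-3.7 dB); phase: φ = 49.3°.

|H| = 0.6518 (-3.7 dB), φ = 49.3°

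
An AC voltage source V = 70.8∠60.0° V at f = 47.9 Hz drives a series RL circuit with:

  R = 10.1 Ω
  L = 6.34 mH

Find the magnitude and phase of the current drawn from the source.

Step 1 — Angular frequency: ω = 2π·f = 2π·47.9 = 301 rad/s.
Step 2 — Component impedances:
  R: Z = R = 10.1 Ω
  L: Z = jωL = j·301·0.00634 = 0 + j1.908 Ω
Step 3 — Series combination: Z_total = R + L = 10.1 + j1.908 Ω = 10.28∠10.7° Ω.
Step 4 — Source phasor: V = 70.8∠60.0° V = 35.4 + j61.31 V.
Step 5 — Ohm's law: I = V / Z_total = (35.4 + j61.31) / (10.1 + j1.908) = 4.492 + j5.222 A.
Step 6 — Convert to polar: |I| = 6.888 A, ∠I = 49.3°.

I = 6.888∠49.3° A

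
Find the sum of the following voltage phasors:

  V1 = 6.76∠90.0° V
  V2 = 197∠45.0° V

Step 1 — Convert each phasor to rectangular form:
  V1 = 6.76·(cos(90.0°) + j·sin(90.0°)) = 0 + j6.76 V
  V2 = 197·(cos(45.0°) + j·sin(45.0°)) = 139.3 + j139.3 V
Step 2 — Sum components: V_total = 139.3 + j146.1 V.
Step 3 — Convert to polar: |V_total| = 201.8 V, ∠V_total = 46.4°.

V_total = 201.8∠46.4° V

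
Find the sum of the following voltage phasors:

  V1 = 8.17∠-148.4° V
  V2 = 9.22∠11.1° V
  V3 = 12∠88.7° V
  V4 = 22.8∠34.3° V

Step 1 — Convert each phasor to rectangular form:
  V1 = 8.17·(cos(-148.4°) + j·sin(-148.4°)) = -6.959 - j4.281 V
  V2 = 9.22·(cos(11.1°) + j·sin(11.1°)) = 9.048 + j1.775 V
  V3 = 12·(cos(88.7°) + j·sin(88.7°)) = 0.2722 + j12 V
  V4 = 22.8·(cos(34.3°) + j·sin(34.3°)) = 18.84 + j12.85 V
Step 2 — Sum components: V_total = 21.2 + j22.34 V.
Step 3 — Convert to polar: |V_total| = 30.79 V, ∠V_total = 46.5°.

V_total = 30.79∠46.5° V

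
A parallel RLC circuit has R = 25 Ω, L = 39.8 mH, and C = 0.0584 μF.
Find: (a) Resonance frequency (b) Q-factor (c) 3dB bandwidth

Step 1 — Resonance: ω₀ = 1/√(LC) = 1/√(0.0398·5.84e-08) = 2.074e+04 rad/s.
Step 2 — f₀ = ω₀/(2π) = 3301 Hz.
Step 3 — Parallel Q: Q = R/(ω₀L) = 25/(2.074e+04·0.0398) = 0.03028.
Step 4 — Bandwidth: Δω = ω₀/Q = 6.849e+05 rad/s; BW = Δω/(2π) = 1.09e+05 Hz.

(a) f₀ = 3301 Hz  (b) Q = 0.03028  (c) BW = 1.09e+05 Hz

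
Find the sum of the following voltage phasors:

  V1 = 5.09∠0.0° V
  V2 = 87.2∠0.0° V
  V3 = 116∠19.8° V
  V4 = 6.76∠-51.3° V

Step 1 — Convert each phasor to rectangular form:
  V1 = 5.09·(cos(0.0°) + j·sin(0.0°)) = 5.09 V
  V2 = 87.2·(cos(0.0°) + j·sin(0.0°)) = 87.2 V
  V3 = 116·(cos(19.8°) + j·sin(19.8°)) = 109.1 + j39.29 V
  V4 = 6.76·(cos(-51.3°) + j·sin(-51.3°)) = 4.227 - j5.276 V
Step 2 — Sum components: V_total = 205.7 + j34.02 V.
Step 3 — Convert to polar: |V_total| = 208.5 V, ∠V_total = 9.4°.

V_total = 208.5∠9.4° V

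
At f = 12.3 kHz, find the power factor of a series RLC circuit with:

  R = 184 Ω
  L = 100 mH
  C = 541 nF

Step 1 — Angular frequency: ω = 2π·f = 2π·1.23e+04 = 7.728e+04 rad/s.
Step 2 — Component impedances:
  R: Z = R = 184 Ω
  L: Z = jωL = j·7.728e+04·0.1 = 0 + j7728 Ω
  C: Z = 1/(jωC) = -j/(ω·C) = 0 - j23.92 Ω
Step 3 — Series combination: Z_total = R + L + C = 184 + j7704 Ω = 7707∠88.6° Ω.
Step 4 — Power factor: PF = cos(φ) = Re(Z)/|Z| = 184/7706.6 = 0.02388.
Step 5 — Type: Im(Z) = 7704 ⇒ lagging (phase φ = 88.6°).

PF = 0.02388 (lagging, φ = 88.6°)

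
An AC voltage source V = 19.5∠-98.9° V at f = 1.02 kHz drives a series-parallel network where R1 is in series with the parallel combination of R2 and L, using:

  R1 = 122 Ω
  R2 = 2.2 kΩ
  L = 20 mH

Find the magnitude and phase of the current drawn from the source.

Step 1 — Angular frequency: ω = 2π·f = 2π·1020 = 6409 rad/s.
Step 2 — Component impedances:
  R1: Z = R = 122 Ω
  R2: Z = R = 2200 Ω
  L: Z = jωL = j·6409·0.02 = 0 + j128.2 Ω
Step 3 — Parallel branch: R2 || L = 1/(1/R2 + 1/L) = 7.443 + j127.7 Ω.
Step 4 — Series with R1: Z_total = R1 + (R2 || L) = 129.4 + j127.7 Ω = 181.9∠44.6° Ω.
Step 5 — Source phasor: V = 19.5∠-98.9° V = -3.017 - j19.27 V.
Step 6 — Ohm's law: I = V / Z_total = (-3.017 - j19.27) / (129.4 + j127.7) = -0.08622 - j0.06375 A.
Step 7 — Convert to polar: |I| = 0.1072 A, ∠I = -143.5°.

I = 0.1072∠-143.5° A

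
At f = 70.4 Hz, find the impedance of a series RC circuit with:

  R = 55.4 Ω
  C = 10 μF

Step 1 — Angular frequency: ω = 2π·f = 2π·70.4 = 442.3 rad/s.
Step 2 — Component impedances:
  R: Z = R = 55.4 Ω
  C: Z = 1/(jωC) = -j/(ω·C) = 0 - j226.1 Ω
Step 3 — Series combination: Z_total = R + C = 55.4 - j226.1 Ω = 232.8∠-76.2° Ω.

Z = 55.4 - j226.1 Ω = 232.8∠-76.2° Ω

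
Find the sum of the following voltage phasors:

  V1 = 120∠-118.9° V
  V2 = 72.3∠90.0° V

Step 1 — Convert each phasor to rectangular form:
  V1 = 120·(cos(-118.9°) + j·sin(-118.9°)) = -57.99 - j105.1 V
  V2 = 72.3·(cos(90.0°) + j·sin(90.0°)) = 0 + j72.3 V
Step 2 — Sum components: V_total = -57.99 - j32.76 V.
Step 3 — Convert to polar: |V_total| = 66.61 V, ∠V_total = -150.5°.

V_total = 66.61∠-150.5° V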